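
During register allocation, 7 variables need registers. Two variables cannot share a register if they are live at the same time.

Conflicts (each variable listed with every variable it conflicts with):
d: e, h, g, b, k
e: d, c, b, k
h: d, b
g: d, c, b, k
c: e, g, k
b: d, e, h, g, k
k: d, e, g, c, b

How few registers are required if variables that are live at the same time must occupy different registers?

d, g, b, k are mutually in conflict, so at least 4 registers are needed.
A valid assignment using 4 registers: d=2, e=4, h=3, g=4, c=1, b=1, k=3. Every pair that conflicts lands in different registers.

4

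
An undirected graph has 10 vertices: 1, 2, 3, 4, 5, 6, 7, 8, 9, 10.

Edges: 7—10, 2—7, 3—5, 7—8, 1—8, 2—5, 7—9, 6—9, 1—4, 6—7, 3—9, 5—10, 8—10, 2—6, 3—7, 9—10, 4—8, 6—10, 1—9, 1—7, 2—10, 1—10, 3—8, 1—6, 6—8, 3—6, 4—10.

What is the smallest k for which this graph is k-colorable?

1, 6, 7, 8, 10 are pairwise adjacent (a clique of size 5), so at least 5 colors are needed.
A valid assignment using 5 colors: 1=yellow, 2=yellow, 3=red, 4=blue, 5=blue, 6=green, 7=blue, 8=purple, 9=purple, 10=red. No two adjacent vertices share a color.

5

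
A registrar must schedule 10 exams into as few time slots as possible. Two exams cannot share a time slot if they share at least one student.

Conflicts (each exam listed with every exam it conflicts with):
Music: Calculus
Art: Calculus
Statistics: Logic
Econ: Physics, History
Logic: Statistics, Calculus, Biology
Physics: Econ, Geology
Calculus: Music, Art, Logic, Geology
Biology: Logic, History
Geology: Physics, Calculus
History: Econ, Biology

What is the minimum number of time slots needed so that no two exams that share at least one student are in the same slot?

3

The cycle Physics-Geology-Calculus-Logic-Biology-History-Econ-Physics has odd length 7, so it cannot be 2-colored; at least 3 time slots are needed.
Using 3 time slots: Music=2, Art=2, Statistics=1, Econ=1, Logic=2, Physics=2, Calculus=1, Biology=1, Geology=3, History=2. No two conflicting exams share a time slot.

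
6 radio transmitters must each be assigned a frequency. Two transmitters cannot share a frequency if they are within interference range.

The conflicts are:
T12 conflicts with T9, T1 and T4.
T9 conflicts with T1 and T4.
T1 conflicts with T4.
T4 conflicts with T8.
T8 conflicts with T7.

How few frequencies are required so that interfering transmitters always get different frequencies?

4

T12, T9, T1, T4 are mutually in conflict, so at least 4 frequencies are needed.
A valid assignment using 4 frequencies: T12=2, T9=4, T1=3, T4=1, T8=2, T7=1. No two conflicting transmitters share a frequency.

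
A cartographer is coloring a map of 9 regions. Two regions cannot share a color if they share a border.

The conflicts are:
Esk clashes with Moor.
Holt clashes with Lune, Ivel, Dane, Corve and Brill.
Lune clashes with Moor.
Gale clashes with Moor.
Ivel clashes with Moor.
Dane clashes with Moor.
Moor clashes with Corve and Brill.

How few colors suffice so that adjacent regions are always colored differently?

2

Holt and Brill conflict, so at least 2 colors are needed.
2 colors suffice: color 1 → {Holt, Moor}; color 2 → {Esk, Lune, Gale, Ivel, Dane, Corve, Brill}. Each listed conflict is separated.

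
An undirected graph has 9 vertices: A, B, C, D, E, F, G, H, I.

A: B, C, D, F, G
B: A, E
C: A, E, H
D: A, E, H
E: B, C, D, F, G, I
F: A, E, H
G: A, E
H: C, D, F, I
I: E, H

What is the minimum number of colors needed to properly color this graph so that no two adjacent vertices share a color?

C and E are adjacent, so at least 2 colors are needed.
2 colors suffice: color red → {A, E, H}; color blue → {B, C, D, F, G, I}. Each edge has distinct colors on its endpoints.

2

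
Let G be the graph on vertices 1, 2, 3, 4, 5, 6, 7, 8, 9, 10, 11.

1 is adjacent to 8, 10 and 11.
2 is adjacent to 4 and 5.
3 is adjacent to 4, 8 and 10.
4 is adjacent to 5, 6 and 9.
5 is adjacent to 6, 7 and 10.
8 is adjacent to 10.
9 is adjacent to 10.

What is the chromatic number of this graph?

3, 8, 10 are mutually adjacent, so at least 3 colors are needed.
3 colors suffice: 1=blue, 2=green, 3=blue, 4=red, 5=blue, 6=green, 7=red, 8=green, 9=blue, 10=red, 11=red. Every edge joins two different colors.

3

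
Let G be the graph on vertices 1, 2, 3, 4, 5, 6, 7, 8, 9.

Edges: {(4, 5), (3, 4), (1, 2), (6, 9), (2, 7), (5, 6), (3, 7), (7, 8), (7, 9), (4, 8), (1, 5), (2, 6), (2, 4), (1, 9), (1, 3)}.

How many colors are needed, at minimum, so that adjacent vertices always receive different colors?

1 and 5 are adjacent, so at least 2 colors are needed.
2 colors suffice: 1=a, 2=b, 3=b, 4=a, 5=b, 6=a, 7=a, 8=b, 9=b. No two adjacent vertices share a color.

2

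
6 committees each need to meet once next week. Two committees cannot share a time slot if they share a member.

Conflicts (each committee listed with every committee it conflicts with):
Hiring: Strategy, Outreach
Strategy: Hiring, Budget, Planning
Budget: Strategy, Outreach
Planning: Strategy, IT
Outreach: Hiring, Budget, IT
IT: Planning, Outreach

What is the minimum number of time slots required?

3

The cycle IT-Planning-Strategy-Budget-Outreach-IT has odd length 5, so it cannot be 2-colored; at least 3 time slots are needed.
3 time slots suffice: time slot 1 → {Strategy, Outreach}; time slot 2 → {Hiring, Budget, Planning}; time slot 3 → {IT}. Each listed conflict is separated.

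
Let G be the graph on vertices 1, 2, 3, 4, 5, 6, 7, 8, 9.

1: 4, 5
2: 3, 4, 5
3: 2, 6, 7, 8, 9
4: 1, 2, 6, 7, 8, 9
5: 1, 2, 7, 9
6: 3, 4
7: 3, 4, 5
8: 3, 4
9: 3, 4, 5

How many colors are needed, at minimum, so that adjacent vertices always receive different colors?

2

5 and 9 are adjacent, so at least 2 colors are needed.
2 colors suffice: color red → {3, 4, 5}; color blue → {1, 2, 6, 7, 8, 9}. Each edge has distinct colors on its endpoints.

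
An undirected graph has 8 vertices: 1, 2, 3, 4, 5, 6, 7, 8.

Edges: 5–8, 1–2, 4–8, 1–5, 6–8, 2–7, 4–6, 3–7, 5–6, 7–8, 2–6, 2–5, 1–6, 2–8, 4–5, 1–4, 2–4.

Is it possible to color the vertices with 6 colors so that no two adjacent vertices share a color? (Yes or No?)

Yes

The chromatic number is 5. 1, 2, 4, 5, 6 are pairwise adjacent (a clique of size 5), so at least 5 colors are needed.
5 colors suffice: 1=d, 2=a, 3=a, 4=e, 5=b, 6=c, 7=b, 8=d.
Since 6 ≥ 5, a proper 6-coloring certainly exists.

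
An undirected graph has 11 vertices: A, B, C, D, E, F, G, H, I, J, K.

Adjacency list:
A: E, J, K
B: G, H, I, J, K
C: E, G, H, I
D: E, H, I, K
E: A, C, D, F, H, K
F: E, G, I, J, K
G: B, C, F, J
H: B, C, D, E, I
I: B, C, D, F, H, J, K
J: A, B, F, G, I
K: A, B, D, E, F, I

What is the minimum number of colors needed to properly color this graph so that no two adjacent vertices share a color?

E, F, K are mutually adjacent, so at least 3 colors are needed.
A valid assignment using 3 colors: A=green, B=green, C=green, D=green, E=red, F=green, G=red, H=blue, I=red, J=blue, K=blue. Each edge has distinct colors on its endpoints.

3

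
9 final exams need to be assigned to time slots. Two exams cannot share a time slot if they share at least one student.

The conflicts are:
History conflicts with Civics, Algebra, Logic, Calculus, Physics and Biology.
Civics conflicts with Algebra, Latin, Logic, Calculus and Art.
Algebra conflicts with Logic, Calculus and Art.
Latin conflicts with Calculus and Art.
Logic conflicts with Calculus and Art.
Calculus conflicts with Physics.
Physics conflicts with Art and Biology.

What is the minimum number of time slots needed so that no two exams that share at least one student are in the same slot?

History, Civics, Algebra, Logic, Calculus are mutually in conflict, so at least 5 time slots are needed.
5 time slots suffice: time slot 1 → {History, Art}; time slot 2 → {Civics, Physics}; time slot 3 → {Calculus, Biology}; time slot 4 → {Latin, Logic}; time slot 5 → {Algebra}. No two conflicting exams share a time slot.

5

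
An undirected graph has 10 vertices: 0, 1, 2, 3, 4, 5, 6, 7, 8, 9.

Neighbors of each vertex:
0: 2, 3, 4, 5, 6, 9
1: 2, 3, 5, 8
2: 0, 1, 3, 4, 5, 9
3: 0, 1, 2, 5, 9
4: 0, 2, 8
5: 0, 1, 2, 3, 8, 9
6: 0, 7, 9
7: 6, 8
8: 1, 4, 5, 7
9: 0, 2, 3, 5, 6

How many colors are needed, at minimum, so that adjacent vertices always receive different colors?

5

0, 2, 3, 5, 9 are mutually adjacent (a clique of size 5), so at least 5 colors are needed.
One proper 5-coloring: 0=c, 1=c, 2=a, 3=d, 4=b, 5=b, 6=a, 7=b, 8=a, 9=e. No two adjacent vertices share a color.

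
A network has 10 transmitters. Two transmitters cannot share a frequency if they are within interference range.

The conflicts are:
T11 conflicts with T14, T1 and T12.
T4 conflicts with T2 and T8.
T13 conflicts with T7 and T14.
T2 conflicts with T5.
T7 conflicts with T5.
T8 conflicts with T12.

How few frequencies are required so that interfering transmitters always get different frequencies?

3

The cycle T11-T12-T8-T4-T2-T5-T7-T13-T14-T11 has odd length 9, so it cannot be 2-colored; at least 3 frequencies are needed.
Using 3 frequencies: T11=1, T4=2, T13=3, T2=1, T7=1, T14=2, T8=1, T1=2, T5=2, T12=2. No two conflicting transmitters share a frequency.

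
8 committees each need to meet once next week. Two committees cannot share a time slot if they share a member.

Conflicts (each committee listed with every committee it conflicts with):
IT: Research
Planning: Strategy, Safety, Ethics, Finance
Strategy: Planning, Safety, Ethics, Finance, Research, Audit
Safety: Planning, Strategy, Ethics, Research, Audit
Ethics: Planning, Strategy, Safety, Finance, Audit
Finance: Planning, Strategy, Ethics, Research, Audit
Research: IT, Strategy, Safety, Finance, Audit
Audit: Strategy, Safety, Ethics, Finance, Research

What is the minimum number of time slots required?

4

Strategy, Ethics, Finance, Audit are mutually in conflict, so at least 4 time slots are needed.
Using 4 time slots: IT=1, Planning=3, Strategy=1, Safety=2, Ethics=4, Finance=2, Research=4, Audit=3. No two conflicting committees share a time slot.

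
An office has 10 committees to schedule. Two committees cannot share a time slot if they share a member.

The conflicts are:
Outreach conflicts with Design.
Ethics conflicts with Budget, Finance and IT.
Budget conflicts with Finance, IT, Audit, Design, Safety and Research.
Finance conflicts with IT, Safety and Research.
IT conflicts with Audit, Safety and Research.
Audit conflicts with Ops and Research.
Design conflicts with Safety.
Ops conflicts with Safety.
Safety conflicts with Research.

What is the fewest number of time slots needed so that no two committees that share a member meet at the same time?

5

Budget, Finance, IT, Safety, Research all conflict with each other, so at least 5 time slots are needed.
5 time slots suffice: time slot 1 → {Outreach, Budget, Ops}; time slot 2 → {IT, Design}; time slot 3 → {Ethics, Audit, Safety}; time slot 4 → {Finance}; time slot 5 → {Research}. No two conflicting committees share a time slot.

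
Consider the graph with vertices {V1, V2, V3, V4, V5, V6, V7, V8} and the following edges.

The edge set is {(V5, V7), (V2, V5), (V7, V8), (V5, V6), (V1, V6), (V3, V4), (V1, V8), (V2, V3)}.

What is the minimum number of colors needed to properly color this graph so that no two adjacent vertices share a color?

3

The cycle V8-V7-V5-V6-V1-V8 has odd length 5, so it cannot be 2-colored; at least 3 colors are needed.
3 colors suffice: color 1 → {V1, V3, V5}; color 2 → {V2, V4, V6, V8}; color 3 → {V7}. Each edge has distinct colors on its endpoints.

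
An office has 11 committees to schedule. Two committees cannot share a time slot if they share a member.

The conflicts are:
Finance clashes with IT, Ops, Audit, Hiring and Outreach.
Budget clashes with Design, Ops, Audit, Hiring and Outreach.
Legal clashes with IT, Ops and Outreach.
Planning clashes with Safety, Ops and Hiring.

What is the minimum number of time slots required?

2

Legal and Outreach conflict, so at least 2 time slots are needed.
2 time slots suffice: time slot 1 → {Finance, Budget, Legal, Planning}; time slot 2 → {Design, IT, Safety, Ops, Audit, Hiring, Outreach}. Every pair that conflicts lands in different time slots.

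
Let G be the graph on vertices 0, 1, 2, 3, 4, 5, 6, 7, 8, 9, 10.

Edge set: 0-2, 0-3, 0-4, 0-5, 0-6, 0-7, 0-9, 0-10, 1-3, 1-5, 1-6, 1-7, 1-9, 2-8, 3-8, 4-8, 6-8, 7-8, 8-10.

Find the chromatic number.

0 and 2 are adjacent, so at least 2 colors are needed.
A valid assignment using 2 colors: 0=a, 1=a, 2=b, 3=b, 4=b, 5=b, 6=b, 7=b, 8=a, 9=b, 10=b. Every edge joins two different colors.

2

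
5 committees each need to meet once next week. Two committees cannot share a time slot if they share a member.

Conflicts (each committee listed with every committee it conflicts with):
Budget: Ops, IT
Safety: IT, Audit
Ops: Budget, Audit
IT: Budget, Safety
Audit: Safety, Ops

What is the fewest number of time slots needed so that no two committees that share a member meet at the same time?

3

The cycle Ops-Audit-Safety-IT-Budget-Ops has odd length 5, so it cannot be 2-colored; at least 3 time slots are needed.
3 time slots suffice: Budget=2, Safety=1, Ops=1, IT=3, Audit=2. No two conflicting committees share a time slot.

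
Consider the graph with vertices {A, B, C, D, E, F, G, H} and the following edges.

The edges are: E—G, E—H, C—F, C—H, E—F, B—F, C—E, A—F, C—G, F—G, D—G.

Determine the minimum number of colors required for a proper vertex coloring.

4

C, E, F, G are mutually adjacent (a clique of size 4), so at least 4 colors are needed.
4 colors suffice: color 1 → {D, F, H}; color 2 → {A, B, C}; color 3 → {E}; color 4 → {G}. Every edge joins two different colors.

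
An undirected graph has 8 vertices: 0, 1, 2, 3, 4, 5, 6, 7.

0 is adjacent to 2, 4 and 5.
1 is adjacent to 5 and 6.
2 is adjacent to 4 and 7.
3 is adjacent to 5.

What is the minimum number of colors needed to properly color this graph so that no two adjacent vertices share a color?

0, 2, 4 form a triangle, so at least 3 colors are needed.
One proper 3-coloring: 0=red, 1=red, 2=blue, 3=red, 4=green, 5=blue, 6=blue, 7=red. No two adjacent vertices share a color.

3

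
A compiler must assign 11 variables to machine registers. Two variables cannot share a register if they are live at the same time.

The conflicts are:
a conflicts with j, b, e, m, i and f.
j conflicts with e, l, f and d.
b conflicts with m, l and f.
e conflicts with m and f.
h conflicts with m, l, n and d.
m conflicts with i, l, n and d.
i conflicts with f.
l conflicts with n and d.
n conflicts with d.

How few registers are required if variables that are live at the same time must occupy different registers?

h, m, l, n, d are mutually in conflict, so at least 5 registers are needed.
5 registers suffice: register 1 → {j, m}; register 2 → {a, l}; register 3 → {f, d}; register 4 → {b, e, i, n}; register 5 → {h}. No two conflicting variables share a register.

5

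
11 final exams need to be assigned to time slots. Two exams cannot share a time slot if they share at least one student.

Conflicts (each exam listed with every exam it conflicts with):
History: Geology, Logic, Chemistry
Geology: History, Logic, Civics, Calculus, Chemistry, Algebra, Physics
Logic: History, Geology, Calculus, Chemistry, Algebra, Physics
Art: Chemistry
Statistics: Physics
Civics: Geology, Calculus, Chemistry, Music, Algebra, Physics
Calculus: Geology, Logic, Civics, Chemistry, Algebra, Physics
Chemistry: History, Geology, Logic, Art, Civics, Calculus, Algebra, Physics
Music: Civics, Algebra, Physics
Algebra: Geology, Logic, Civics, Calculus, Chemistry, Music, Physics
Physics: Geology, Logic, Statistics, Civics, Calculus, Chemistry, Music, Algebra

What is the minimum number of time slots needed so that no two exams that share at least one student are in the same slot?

6

Geology, Logic, Calculus, Chemistry, Algebra, Physics all conflict with each other, so at least 6 time slots are needed.
6 time slots suffice: time slot 1 → {History, Art, Physics}; time slot 2 → {Statistics, Chemistry, Music}; time slot 3 → {Algebra}; time slot 4 → {Geology}; time slot 5 → {Calculus}; time slot 6 → {Logic, Civics}. Every pair that conflicts lands in different time slots.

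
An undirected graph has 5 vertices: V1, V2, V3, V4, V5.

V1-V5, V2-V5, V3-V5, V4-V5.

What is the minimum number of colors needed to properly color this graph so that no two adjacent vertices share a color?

2

V3 and V5 are adjacent, so at least 2 colors are needed.
One proper 2-coloring: V1=blue, V2=blue, V3=blue, V4=blue, V5=red. Each edge has distinct colors on its endpoints.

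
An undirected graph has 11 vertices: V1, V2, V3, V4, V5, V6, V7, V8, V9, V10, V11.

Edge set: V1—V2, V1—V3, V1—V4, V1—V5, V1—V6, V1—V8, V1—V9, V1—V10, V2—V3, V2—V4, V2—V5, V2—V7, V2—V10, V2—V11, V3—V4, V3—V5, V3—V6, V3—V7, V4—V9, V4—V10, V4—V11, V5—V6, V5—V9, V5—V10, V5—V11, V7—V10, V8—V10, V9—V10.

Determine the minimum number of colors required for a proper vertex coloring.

V1, V4, V9, V10 are mutually adjacent (a clique of size 4), so at least 4 colors are needed.
4 colors suffice: V1=red, V2=green, V3=yellow, V4=blue, V5=blue, V6=green, V7=red, V8=blue, V9=green, V10=yellow, V11=red. Each edge has distinct colors on its endpoints.

4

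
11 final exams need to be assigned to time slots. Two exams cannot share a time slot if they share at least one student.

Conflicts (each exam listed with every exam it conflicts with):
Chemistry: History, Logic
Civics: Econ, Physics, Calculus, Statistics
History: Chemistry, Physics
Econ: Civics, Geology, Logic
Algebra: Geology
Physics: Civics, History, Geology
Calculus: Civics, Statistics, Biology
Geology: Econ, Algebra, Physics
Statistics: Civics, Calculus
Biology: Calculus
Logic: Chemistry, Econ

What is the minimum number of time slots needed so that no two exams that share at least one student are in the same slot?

Civics, Calculus, Statistics all conflict with each other, so at least 3 time slots are needed.
3 time slots suffice: time slot 1 → {Civics, History, Geology, Biology, Logic}; time slot 2 → {Chemistry, Econ, Algebra, Physics, Calculus}; time slot 3 → {Statistics}. No two conflicting exams share a time slot.

3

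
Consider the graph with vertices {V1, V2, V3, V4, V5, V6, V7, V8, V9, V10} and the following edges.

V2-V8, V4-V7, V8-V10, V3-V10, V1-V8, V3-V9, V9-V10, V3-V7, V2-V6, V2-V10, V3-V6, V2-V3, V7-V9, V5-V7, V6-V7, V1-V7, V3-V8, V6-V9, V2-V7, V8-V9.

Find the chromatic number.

V3, V8, V9, V10 are mutually adjacent (a clique of size 4), so at least 4 colors are needed.
A valid assignment using 4 colors: V1=B, V2=G, V3=B, V4=B, V5=B, V6=Y, V7=R, V8=R, V9=G, V10=Y. Every edge joins two different colors.

4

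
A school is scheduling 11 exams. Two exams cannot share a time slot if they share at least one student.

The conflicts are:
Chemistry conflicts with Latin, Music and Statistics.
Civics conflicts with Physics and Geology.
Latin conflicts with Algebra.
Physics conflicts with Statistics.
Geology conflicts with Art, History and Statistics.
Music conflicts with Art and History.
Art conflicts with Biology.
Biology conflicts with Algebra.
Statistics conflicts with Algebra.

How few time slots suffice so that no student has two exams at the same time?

The cycle Biology-Algebra-Statistics-Geology-Art-Biology has odd length 5, so it cannot be 2-colored; at least 3 time slots are needed.
3 time slots suffice: time slot 1 → {Civics, Latin, Music, Biology, Statistics}; time slot 2 → {Chemistry, Physics, Geology, Algebra}; time slot 3 → {Art, History}. Each listed conflict is separated.

3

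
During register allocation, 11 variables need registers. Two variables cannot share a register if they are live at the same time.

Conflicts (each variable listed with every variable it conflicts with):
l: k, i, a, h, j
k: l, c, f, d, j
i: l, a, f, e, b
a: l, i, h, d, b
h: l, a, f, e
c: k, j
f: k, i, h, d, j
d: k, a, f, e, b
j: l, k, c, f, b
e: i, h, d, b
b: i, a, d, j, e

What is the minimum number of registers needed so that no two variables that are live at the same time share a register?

l, a, h are mutually in conflict, so at least 3 registers are needed.
A valid assignment using 3 registers: l=2, k=1, i=3, a=1, h=3, c=2, f=2, d=3, j=3, e=1, b=2. Each listed conflict is separated.

3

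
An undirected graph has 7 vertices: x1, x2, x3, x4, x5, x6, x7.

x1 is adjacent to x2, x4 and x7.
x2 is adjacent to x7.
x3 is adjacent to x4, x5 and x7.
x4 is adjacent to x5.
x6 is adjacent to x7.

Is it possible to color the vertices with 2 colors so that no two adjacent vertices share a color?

No

x3, x4, x5 form a triangle, so at least 3 colors are needed.
So 2 colors are not enough.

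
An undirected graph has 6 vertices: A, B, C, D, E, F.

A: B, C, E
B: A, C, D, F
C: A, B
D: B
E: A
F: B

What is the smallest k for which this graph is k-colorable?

3

A, B, C form a triangle, so at least 3 colors are needed.
3 colors suffice: color red → {B, E}; color blue → {A, D, F}; color green → {C}. Each edge has distinct colors on its endpoints.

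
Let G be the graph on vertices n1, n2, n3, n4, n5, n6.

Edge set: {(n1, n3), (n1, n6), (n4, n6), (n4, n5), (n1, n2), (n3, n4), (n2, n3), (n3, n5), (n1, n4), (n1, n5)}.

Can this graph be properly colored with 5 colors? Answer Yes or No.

Yes

The chromatic number is 4. n1, n3, n4, n5 are pairwise adjacent (a clique of size 4), so at least 4 colors are needed.
4 colors suffice: color 1 → {n1}; color 2 → {n2, n4}; color 3 → {n3, n6}; color 4 → {n5}.
Since 5 ≥ 4, a proper 5-coloring certainly exists.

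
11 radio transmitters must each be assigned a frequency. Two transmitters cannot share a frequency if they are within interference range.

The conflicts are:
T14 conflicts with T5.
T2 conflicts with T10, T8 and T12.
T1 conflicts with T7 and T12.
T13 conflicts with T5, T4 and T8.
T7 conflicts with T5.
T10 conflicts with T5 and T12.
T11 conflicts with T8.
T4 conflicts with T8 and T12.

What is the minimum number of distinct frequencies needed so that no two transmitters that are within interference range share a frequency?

T13, T4, T8 all conflict with each other, so at least 3 frequencies are needed.
Using 3 frequencies: T14=2, T2=2, T1=3, T13=3, T7=2, T10=3, T11=2, T5=1, T4=2, T8=1, T12=1. Each listed conflict is separated.

3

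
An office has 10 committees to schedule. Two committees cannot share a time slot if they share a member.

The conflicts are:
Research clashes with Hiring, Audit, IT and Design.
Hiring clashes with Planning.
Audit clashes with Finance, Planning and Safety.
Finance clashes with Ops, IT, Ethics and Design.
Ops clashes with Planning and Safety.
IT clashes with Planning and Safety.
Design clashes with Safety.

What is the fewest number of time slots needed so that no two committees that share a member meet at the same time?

Ops and Safety conflict, so at least 2 time slots are needed.
2 time slots suffice: Research=1, Hiring=2, Audit=2, Finance=1, Ops=2, IT=2, Ethics=2, Planning=1, Design=2, Safety=1. Every pair that conflicts lands in different time slots.

2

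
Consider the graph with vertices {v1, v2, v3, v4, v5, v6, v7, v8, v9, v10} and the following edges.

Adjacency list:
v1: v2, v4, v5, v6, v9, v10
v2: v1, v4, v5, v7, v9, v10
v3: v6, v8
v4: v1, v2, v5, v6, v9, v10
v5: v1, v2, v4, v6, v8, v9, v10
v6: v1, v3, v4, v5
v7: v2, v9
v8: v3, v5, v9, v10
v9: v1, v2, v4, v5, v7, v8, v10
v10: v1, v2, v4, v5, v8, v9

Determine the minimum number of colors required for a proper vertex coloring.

v1, v2, v4, v5, v9, v10 are pairwise adjacent (a clique of size 6), so at least 6 colors are needed.
6 colors suffice: v1=6, v2=4, v3=2, v4=5, v5=2, v6=1, v7=2, v8=4, v9=1, v10=3. No two adjacent vertices share a color.

6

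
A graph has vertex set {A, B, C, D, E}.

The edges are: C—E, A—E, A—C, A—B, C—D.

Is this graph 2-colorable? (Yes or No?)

A, C, E are pairwise adjacent, so at least 3 colors are needed.
So 2 colors are not enough.

No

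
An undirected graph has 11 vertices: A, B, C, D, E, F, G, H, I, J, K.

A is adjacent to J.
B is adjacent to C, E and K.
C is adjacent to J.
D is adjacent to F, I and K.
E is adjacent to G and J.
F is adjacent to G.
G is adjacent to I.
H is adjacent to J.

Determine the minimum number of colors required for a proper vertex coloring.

A and J are adjacent, so at least 2 colors are needed.
2 colors suffice: A=2, B=1, C=2, D=1, E=2, F=2, G=1, H=2, I=2, J=1, K=2. Every edge joins two different colors.

2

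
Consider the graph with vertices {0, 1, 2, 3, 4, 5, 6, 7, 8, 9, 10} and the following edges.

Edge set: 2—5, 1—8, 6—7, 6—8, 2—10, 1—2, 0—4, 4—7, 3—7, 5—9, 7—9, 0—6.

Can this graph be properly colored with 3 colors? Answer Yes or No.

Yes

The chromatic number is 3. The cycle 6-8-1-2-5-9-7-6 has odd length 7, so it cannot be 2-colored; at least 3 colors are needed.
One proper 3-coloring: 0=red, 1=blue, 2=red, 3=blue, 4=blue, 5=blue, 6=blue, 7=red, 8=red, 9=green, 10=blue.
That is already a proper 3-coloring.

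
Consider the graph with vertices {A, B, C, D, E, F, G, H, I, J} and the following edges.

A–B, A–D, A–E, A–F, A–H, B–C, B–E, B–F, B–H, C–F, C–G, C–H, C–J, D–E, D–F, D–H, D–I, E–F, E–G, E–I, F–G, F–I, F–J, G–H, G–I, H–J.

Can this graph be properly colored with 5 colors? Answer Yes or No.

Yes

The chromatic number is 4. A, D, E, F are mutually adjacent (a clique of size 4), so at least 4 colors are needed.
4 colors suffice: color 1 → {F, H}; color 2 → {C, E}; color 3 → {A, I, J}; color 4 → {B, D, G}.
Since 5 ≥ 4, a proper 5-coloring certainly exists.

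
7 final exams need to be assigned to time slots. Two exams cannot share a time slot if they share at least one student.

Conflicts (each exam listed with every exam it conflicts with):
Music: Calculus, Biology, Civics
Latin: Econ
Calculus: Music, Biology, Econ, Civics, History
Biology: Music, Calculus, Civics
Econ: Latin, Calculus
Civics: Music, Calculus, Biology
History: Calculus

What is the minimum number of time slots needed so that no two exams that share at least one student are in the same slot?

4

Music, Calculus, Biology, Civics are mutually in conflict, so at least 4 time slots are needed.
Using 4 time slots: Music=3, Latin=1, Calculus=1, Biology=4, Econ=2, Civics=2, History=2. No two conflicting exams share a time slot.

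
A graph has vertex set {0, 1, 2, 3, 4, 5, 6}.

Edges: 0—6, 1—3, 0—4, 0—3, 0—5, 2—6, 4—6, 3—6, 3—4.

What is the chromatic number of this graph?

0, 3, 4, 6 are mutually adjacent (a clique of size 4), so at least 4 colors are needed.
One proper 4-coloring: 0=red, 1=red, 2=red, 3=blue, 4=yellow, 5=blue, 6=green. Each edge has distinct colors on its endpoints.

4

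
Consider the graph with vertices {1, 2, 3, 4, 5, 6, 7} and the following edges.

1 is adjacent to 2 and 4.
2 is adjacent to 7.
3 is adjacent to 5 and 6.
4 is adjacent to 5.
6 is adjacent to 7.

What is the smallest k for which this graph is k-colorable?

The cycle 5-3-6-7-2-1-4-5 has odd length 7, so it cannot be 2-colored; at least 3 colors are needed.
3 colors suffice: color a → {1, 5, 7}; color b → {2, 3, 4}; color c → {6}. No two adjacent vertices share a color.

3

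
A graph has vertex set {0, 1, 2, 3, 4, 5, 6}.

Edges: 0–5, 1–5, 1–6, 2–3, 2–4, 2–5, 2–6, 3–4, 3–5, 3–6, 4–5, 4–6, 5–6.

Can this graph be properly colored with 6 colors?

The chromatic number is 5. 2, 3, 4, 5, 6 are mutually adjacent (a clique of size 5), so at least 5 colors are needed.
One proper 5-coloring: 0=b, 1=c, 2=c, 3=d, 4=e, 5=a, 6=b.
Since 6 ≥ 5, a proper 6-coloring certainly exists.

Yes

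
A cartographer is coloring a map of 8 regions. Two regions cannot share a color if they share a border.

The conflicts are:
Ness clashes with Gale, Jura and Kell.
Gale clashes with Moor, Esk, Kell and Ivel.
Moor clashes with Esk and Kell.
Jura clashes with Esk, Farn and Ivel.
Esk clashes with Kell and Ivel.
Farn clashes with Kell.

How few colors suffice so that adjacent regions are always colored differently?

4

Gale, Moor, Esk, Kell all conflict with each other, so at least 4 colors are needed.
A valid assignment using 4 colors: Ness=3, Gale=2, Moor=4, Jura=1, Esk=3, Farn=2, Kell=1, Ivel=4. Each listed conflict is separated.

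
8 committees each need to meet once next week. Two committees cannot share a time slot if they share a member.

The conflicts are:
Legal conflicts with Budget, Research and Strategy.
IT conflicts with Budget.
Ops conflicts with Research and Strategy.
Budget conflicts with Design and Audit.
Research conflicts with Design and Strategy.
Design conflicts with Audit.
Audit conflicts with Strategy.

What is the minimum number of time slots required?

Budget, Design, Audit pairwise conflict, so at least 3 time slots are needed.
3 time slots suffice: time slot 1 → {Budget, Research}; time slot 2 → {IT, Design, Strategy}; time slot 3 → {Legal, Ops, Audit}. Every pair that conflicts lands in different time slots.

3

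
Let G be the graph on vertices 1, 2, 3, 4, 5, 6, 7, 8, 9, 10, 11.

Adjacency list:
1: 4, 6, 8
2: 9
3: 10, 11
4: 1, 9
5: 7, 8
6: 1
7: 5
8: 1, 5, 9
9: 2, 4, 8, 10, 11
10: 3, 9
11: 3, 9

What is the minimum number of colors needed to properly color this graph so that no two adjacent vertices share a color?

2

3 and 10 are adjacent, so at least 2 colors are needed.
2 colors suffice: color a → {1, 3, 5, 9}; color b → {2, 4, 6, 7, 8, 10, 11}. Every edge joins two different colors.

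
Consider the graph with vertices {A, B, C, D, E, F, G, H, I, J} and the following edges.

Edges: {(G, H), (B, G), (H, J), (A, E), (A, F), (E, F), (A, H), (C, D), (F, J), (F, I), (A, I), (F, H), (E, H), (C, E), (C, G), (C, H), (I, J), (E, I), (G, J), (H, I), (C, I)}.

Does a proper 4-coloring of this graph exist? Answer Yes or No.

A, E, F, H, I form a clique, so at least 5 colors are needed.
So 4 colors are not enough.

No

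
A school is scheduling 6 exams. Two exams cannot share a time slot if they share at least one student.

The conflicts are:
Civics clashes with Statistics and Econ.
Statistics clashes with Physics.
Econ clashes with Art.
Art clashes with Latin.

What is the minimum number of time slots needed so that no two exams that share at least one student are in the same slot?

2

Econ and Art conflict, so at least 2 time slots are needed.
2 time slots suffice: time slot 1 → {Statistics, Econ, Latin}; time slot 2 → {Civics, Art, Physics}. Each listed conflict is separated.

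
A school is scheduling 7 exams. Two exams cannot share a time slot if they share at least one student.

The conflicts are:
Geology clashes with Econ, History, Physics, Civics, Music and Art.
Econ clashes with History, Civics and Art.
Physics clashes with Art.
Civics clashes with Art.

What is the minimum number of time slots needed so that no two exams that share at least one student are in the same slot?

Geology, Econ, Civics, Art pairwise conflict, so at least 4 time slots are needed.
4 time slots suffice: time slot 1 → {Geology}; time slot 2 → {History, Music, Art}; time slot 3 → {Econ, Physics}; time slot 4 → {Civics}. No two conflicting exams share a time slot.

4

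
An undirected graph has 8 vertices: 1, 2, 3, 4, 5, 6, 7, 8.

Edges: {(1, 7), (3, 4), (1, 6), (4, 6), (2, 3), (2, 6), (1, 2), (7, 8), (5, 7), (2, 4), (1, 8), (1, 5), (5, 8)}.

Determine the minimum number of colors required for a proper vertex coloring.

1, 5, 7, 8 are mutually adjacent (a clique of size 4), so at least 4 colors are needed.
4 colors suffice: 1=a, 2=b, 3=c, 4=a, 5=b, 6=c, 7=d, 8=c. Every edge joins two different colors.

4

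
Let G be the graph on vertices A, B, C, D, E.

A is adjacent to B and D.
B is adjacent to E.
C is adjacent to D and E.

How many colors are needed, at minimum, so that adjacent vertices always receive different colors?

3

The cycle D-C-E-B-A-D has odd length 5, so it cannot be 2-colored; at least 3 colors are needed.
One proper 3-coloring: A=red, B=blue, C=green, D=blue, E=red. Every edge joins two different colors.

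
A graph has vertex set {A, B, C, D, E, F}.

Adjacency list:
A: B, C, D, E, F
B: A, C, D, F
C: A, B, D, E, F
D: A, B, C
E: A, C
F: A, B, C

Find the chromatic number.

4

A, B, C, D are pairwise adjacent (a clique of size 4), so at least 4 colors are needed.
One proper 4-coloring: A=1, B=3, C=2, D=4, E=3, F=4. Each edge has distinct colors on its endpoints.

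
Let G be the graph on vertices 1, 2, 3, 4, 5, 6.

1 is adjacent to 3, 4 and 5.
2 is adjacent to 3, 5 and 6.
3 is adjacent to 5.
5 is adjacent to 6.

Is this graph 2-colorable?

No

1, 3, 5 are pairwise adjacent, so at least 3 colors are needed.
So 2 colors are not enough.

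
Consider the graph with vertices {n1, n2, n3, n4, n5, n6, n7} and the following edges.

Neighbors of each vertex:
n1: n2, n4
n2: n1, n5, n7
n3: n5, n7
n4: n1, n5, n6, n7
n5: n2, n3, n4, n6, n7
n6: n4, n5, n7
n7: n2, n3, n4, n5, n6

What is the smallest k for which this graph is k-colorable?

n4, n5, n6, n7 are pairwise adjacent (a clique of size 4), so at least 4 colors are needed.
One proper 4-coloring: n1=1, n2=3, n3=3, n4=3, n5=1, n6=4, n7=2. No two adjacent vertices share a color.

4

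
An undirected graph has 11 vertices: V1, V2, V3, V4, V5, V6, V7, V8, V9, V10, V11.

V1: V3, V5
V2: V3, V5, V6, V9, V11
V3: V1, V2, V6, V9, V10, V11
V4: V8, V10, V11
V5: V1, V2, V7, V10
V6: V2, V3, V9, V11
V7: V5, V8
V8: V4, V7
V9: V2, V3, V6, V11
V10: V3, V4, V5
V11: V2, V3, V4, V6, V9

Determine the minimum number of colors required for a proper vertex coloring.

5

V2, V3, V6, V9, V11 form a clique, so at least 5 colors are needed.
5 colors suffice: color red → {V3, V4, V5}; color blue → {V1, V8, V10, V11}; color green → {V2, V7}; color yellow → {V9}; color purple → {V6}. Every edge joins two different colors.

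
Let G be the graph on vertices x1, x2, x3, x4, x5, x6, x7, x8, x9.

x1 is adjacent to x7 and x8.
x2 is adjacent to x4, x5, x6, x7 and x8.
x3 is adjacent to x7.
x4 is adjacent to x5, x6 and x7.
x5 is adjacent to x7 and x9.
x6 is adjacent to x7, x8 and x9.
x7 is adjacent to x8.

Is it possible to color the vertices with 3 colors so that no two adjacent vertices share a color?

No

x2, x6, x7, x8 are mutually adjacent (a clique of size 4), so at least 4 colors are needed.
So 3 colors are not enough.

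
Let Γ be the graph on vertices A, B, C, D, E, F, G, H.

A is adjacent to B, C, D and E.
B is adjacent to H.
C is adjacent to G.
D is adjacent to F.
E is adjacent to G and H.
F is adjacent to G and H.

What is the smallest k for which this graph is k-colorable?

3

The cycle D-F-G-C-A-D has odd length 5, so it cannot be 2-colored; at least 3 colors are needed.
One proper 3-coloring: A=1, B=2, C=2, D=3, E=2, F=2, G=1, H=1. Each edge has distinct colors on its endpoints.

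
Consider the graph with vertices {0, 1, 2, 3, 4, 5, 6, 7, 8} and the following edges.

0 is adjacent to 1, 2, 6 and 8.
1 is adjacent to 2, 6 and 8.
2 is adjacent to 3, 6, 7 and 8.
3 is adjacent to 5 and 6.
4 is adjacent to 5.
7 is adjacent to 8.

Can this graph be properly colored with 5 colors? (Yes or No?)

The chromatic number is 4. 0, 1, 2, 8 form a clique, so at least 4 colors are needed.
4 colors suffice: color red → {2, 5}; color blue → {1, 3, 4, 7}; color green → {0}; color yellow → {6, 8}.
Since 5 ≥ 4, a proper 5-coloring certainly exists.

Yes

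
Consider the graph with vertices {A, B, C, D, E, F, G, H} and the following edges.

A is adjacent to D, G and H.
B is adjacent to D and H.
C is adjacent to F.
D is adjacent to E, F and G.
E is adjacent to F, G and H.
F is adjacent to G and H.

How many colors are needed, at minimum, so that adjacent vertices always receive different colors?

4

D, E, F, G form a clique, so at least 4 colors are needed.
One proper 4-coloring: A=1, B=1, C=2, D=2, E=3, F=1, G=4, H=2. Every edge joins two different colors.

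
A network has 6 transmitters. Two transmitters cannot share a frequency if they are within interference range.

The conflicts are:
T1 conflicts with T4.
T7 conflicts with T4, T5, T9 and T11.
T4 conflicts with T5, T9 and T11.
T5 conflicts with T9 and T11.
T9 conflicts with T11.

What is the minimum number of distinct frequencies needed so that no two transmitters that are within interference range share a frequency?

5

T7, T4, T5, T9, T11 all conflict with each other, so at least 5 frequencies are needed.
5 frequencies suffice: frequency 1 → {T4}; frequency 2 → {T1, T5}; frequency 3 → {T7}; frequency 4 → {T11}; frequency 5 → {T9}. Each listed conflict is separated.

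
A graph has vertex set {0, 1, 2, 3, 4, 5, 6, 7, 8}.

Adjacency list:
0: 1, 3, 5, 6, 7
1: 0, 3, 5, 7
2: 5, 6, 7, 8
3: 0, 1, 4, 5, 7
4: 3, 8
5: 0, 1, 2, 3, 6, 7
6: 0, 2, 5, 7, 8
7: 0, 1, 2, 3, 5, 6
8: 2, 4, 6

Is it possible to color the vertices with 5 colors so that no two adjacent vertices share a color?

Yes

The chromatic number is 5. 0, 1, 3, 5, 7 are mutually adjacent (a clique of size 5), so at least 5 colors are needed.
One proper 5-coloring: 0=green, 1=purple, 2=green, 3=yellow, 4=blue, 5=red, 6=yellow, 7=blue, 8=red.
That is already a proper 5-coloring.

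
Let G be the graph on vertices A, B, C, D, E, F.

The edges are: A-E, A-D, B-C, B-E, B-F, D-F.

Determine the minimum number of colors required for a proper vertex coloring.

3

The cycle B-E-A-D-F-B has odd length 5, so it cannot be 2-colored; at least 3 colors are needed.
One proper 3-coloring: A=1, B=1, C=2, D=2, E=2, F=3. Every edge joins two different colors.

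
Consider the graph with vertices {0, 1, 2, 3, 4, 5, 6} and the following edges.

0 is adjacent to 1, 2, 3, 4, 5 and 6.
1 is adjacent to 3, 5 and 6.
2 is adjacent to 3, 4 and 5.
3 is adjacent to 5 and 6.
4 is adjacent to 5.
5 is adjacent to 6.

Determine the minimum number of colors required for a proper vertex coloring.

0, 1, 3, 5, 6 form a clique, so at least 5 colors are needed.
A valid assignment using 5 colors: 0=b, 1=e, 2=d, 3=c, 4=c, 5=a, 6=d. Each edge has distinct colors on its endpoints.

5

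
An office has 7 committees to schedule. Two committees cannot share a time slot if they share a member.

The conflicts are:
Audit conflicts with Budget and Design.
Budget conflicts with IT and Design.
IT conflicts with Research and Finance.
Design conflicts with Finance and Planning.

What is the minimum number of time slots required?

3

Audit, Budget, Design pairwise conflict, so at least 3 time slots are needed.
3 time slots suffice: Audit=3, Budget=2, IT=1, Research=2, Design=1, Finance=2, Planning=2. Every pair that conflicts lands in different time slots.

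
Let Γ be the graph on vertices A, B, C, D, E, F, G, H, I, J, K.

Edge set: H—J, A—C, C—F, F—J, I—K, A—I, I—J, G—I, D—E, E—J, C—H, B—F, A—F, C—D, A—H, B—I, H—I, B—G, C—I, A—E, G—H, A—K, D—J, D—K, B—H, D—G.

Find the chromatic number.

A, C, H, I are mutually adjacent (a clique of size 4), so at least 4 colors are needed.
A valid assignment using 4 colors: A=blue, B=yellow, C=yellow, D=red, E=green, F=red, G=blue, H=green, I=red, J=blue, K=green. Each edge has distinct colors on its endpoints.

4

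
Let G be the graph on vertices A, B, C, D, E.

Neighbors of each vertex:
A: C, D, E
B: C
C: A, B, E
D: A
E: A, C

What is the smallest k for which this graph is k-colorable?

3

A, C, E are mutually adjacent, so at least 3 colors are needed.
3 colors suffice: color red → {A, B}; color blue → {C, D}; color green → {E}. Every edge joins two different colors.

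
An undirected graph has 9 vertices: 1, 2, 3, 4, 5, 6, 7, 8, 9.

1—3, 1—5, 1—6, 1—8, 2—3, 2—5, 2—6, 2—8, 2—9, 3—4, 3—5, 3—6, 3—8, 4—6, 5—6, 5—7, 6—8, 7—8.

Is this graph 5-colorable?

Yes

The chromatic number is 4. 2, 3, 6, 8 form a clique, so at least 4 colors are needed.
A valid assignment using 4 colors: 1=yellow, 2=yellow, 3=red, 4=green, 5=green, 6=blue, 7=red, 8=green, 9=red.
Since 5 ≥ 4, a proper 5-coloring certainly exists.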